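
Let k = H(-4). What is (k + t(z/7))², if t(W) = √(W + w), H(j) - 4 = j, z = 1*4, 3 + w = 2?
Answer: -3/7 ≈ -0.42857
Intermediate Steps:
w = -1 (w = -3 + 2 = -1)
z = 4
H(j) = 4 + j
t(W) = √(-1 + W) (t(W) = √(W - 1) = √(-1 + W))
k = 0 (k = 4 - 4 = 0)
(k + t(z/7))² = (0 + √(-1 + 4/7))² = (0 + √(-3/7))² = (0 + I*√21/7)² = (I*√21/7)² = -3/7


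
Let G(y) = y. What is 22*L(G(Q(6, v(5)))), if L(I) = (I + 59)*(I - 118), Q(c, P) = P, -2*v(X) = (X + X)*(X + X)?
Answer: -33264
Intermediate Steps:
v(X) = -2*X² (v(X) = -(X + X)*(X + X)/2 = -2*X*2*X/2 = -2*X²)
L(I) = (-118 + I)*(59 + I) (L(I) = (59 + I)*(-118 + I) = (-118 + I)*(59 + I))
22*L(G(Q(6, v(5)))) = 22*(-6962 + (-2*5²)² - (-118)*5²) = 22*(-6962 + (-2*25)² - (-118)*25) = 22*(-6962 + (-50)² - 59*(-50)) = 22*(-6962 + 2500 + 2950) = 22*(-1512) = -33264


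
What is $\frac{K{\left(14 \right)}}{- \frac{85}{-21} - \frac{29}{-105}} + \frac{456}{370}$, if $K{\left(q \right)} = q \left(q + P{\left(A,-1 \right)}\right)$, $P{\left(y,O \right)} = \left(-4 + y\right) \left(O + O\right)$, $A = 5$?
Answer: $\frac{1683456}{41995} \approx 40.087$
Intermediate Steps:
$P{\left(y,O \right)} = 2 O \left(-4 + y\right)$ ($P{\left(y,O \right)} = \left(-4 + y\right) 2 O = 2 O \left(-4 + y\right)$)
$K{\left(q \right)} = q \left(-2 + q\right)$ ($K{\left(q \right)} = q \left(q + 2 \left(-1\right) \left(-4 + 5\right)\right) = q \left(q + 2 \left(-1\right) 1\right) = q \left(q - 2\right) = q \left(-2 + q\right)$)
$\frac{K{\left(14 \right)}}{- \frac{85}{-21} - \frac{29}{-105}} + \frac{456}{370} = \frac{14 \left(-2 + 14\right)}{- \frac{85}{-21} - \frac{29}{-105}} + \frac{456}{370} = \frac{14 \cdot 12}{\left(-85\right) \left(- \frac{1}{21}\right) - - \frac{29}{105}} + 456 \cdot \frac{1}{370} = \frac{168}{\frac{85}{21} + \frac{29}{105}} + \frac{228}{185} = \frac{168}{\frac{454}{105}} + \frac{228}{185} = 168 \cdot \frac{105}{454} + \frac{228}{185} = \frac{8820}{227} + \frac{228}{185} = \frac{1683456}{41995}$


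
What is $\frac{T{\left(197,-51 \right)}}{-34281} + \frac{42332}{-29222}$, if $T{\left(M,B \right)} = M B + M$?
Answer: $- \frac{30614384}{26362089} \approx -1.1613$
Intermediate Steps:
$T{\left(M,B \right)} = M + B M$ ($T{\left(M,B \right)} = B M + M = M + B M$)
$\frac{T{\left(197,-51 \right)}}{-34281} + \frac{42332}{-29222} = \frac{197 \left(1 - 51\right)}{-34281} + \frac{42332}{-29222} = 197 \left(-50\right) \left(- \frac{1}{34281}\right) + 42332 \left(- \frac{1}{29222}\right) = \left(-9850\right) \left(- \frac{1}{34281}\right) - \frac{1114}{769} = \frac{9850}{34281} - \frac{1114}{769} = - \frac{30614384}{26362089}$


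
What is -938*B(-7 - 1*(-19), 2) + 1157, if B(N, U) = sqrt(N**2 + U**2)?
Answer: 1157 - 1876*sqrt(37) ≈ -10254.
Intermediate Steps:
-938*B(-7 - 1*(-19), 2) + 1157 = -938*sqrt((-7 - 1*(-19))**2 + 2**2) + 1157 = -938*sqrt((-7 + 19)**2 + 4) + 1157 = -938*sqrt(12**2 + 4) + 1157 = -938*sqrt(144 + 4) + 1157 = -1876*sqrt(37) + 1157 = 1157 - 1876*sqrt(37)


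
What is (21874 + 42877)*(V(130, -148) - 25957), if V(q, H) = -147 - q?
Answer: -1698677734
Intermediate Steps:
(21874 + 42877)*(V(130, -148) - 25957) = (21874 + 42877)*((-147 - 1*130) - 25957) = 64751*((-147 - 130) - 25957) = 64751*(-277 - 25957) = 64751*(-26234) = -1698677734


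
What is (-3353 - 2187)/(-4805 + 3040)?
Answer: 1108/353 ≈ 3.1388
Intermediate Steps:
(-3353 - 2187)/(-4805 + 3040) = -5540/(-1765) = -5540*(-1/1765) = 1108/353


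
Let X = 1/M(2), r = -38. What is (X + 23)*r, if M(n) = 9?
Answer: -7904/9 ≈ -878.22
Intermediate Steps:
X = 1/9 ≈ 0.11111
(X + 23)*r = (1/9 + 23)*(-38) = (208/9)*(-38) = -7904/9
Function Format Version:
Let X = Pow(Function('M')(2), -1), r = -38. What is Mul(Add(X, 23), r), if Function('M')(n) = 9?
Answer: Rational(-7904, 9) ≈ -878.22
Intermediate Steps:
X = Rational(1, 9) (X = Pow(9, -1) = Rational(1, 9) ≈ 0.11111)
Mul(Add(X, 23), r) = Mul(Add(Rational(1, 9), 23), -38) = Mul(Rational(208, 9), -38) = Rational(-7904, 9)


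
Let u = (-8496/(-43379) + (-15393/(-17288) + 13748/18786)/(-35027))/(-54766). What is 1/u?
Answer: -13512713748251548019952/48312978689080109 ≈ -2.7969e+5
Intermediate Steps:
u = -48312978689080109/13512713748251548019952 (u = (-8496*(-1/43379) + (-15393*(-1/17288) + 13748*(1/18786))*(-1/35027))*(-1/54766) = (8496/43379 + (15393/17288 + 6874/9393)*(-1/35027))*(-1/54766) = (8496/43379 + (263424161/162386184)*(-1/35027))*(-1/54766) = (8496/43379 - 263424161/5687900866968)*(-1/54766) = (48312978689080109/246735451708204872)*(-1/54766) = -48312978689080109/13512713748251548019952 ≈ -3.5754e-6)
1/u = 1/(-48312978689080109/13512713748251548019952) = -13512713748251548019952/48312978689080109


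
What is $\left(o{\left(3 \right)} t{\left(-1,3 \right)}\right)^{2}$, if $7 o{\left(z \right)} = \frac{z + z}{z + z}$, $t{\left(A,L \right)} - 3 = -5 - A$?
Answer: $\frac{1}{49} \approx 0.020408$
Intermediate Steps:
$t{\left(A,L \right)} = -2 - A$ ($t{\left(A,L \right)} = 3 - \left(5 + A\right) = -2 - A$)
$o{\left(z \right)} = \frac{1}{7}$ ($o{\left(z \right)} = \frac{\left(z + z\right) \frac{1}{z + z}}{7} = \frac{2 z \frac{1}{2 z}}{7} = \frac{1}{7} \cdot 1 = \frac{1}{7}$)
$\left(o{\left(3 \right)} t{\left(-1,3 \right)}\right)^{2} = \left(\frac{-2 - -1}{7}\right)^{2} = \left(\frac{-2 + 1}{7}\right)^{2} = \left(\frac{1}{7} \left(-1\right)\right)^{2} = \left(- \frac{1}{7}\right)^{2} = \frac{1}{49}$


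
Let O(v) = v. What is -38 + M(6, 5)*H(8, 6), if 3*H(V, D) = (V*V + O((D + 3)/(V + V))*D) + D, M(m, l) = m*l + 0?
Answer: 2783/4 ≈ 695.75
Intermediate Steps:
M(m, l) = l*m (M(m, l) = l*m + 0 = l*m)
H(V, D) = D/3 + V**2/3 + D*(3 + D)/(6*V) (H(V, D) = ((V*V + ((D + 3)/(V + V))*D) + D)/3 = ((V**2 + ((3 + D)/((2*V)))*D) + D)/3 = ((V**2 + ((3 + D)*(1/(2*V)))*D) + D)/3 = ((V**2 + ((3 + D)/(2*V))*D) + D)/3 = ((V**2 + D*(3 + D)/(2*V)) + D)/3 = (D + V**2 + D*(3 + D)/(2*V))/3 = D/3 + V**2/3 + D*(3 + D)/(6*V))
-38 + M(6, 5)*H(8, 6) = -38 + (5*6)*((1/6)*(6*(3 + 6) + 2*8*(6 + 8**2))/8) = -38 + 30*((1/6)*(1/8)*(6*9 + 2*8*(6 + 64))) = -38 + 30*((1/6)*(1/8)*(54 + 2*8*70)) = -38 + 30*((1/6)*(1/8)*(54 + 1120)) = -38 + 30*((1/6)*(1/8)*1174) = -38 + 30*(587/24) = -38 + 2935/4 = 2783/4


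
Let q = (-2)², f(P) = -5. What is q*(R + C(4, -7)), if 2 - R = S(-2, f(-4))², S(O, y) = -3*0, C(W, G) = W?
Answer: 24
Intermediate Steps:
q = 4
S(O, y) = 0
R = 2 (R = 2 - 1*0² = 2 - 1*0 = 2 + 0 = 2)
q*(R + C(4, -7)) = 4*(2 + 4) = 4*6 = 24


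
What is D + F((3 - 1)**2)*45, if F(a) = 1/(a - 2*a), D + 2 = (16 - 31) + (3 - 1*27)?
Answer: -209/4 ≈ -52.250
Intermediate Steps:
D = -41 (D = -2 + ((16 - 31) + (3 - 1*27)) = -2 + (-15 + (3 - 27)) = -2 + (-15 - 24) = -2 - 39 = -41)
F(a) = -1/a (F(a) = 1/(-a) = -1/a)
D + F((3 - 1)**2)*45 = -41 - 1/((3 - 1)**2)*45 = -41 - 1/(2**2)*45 = -41 - 1/4*45 = -41 - 45/4 = -209/4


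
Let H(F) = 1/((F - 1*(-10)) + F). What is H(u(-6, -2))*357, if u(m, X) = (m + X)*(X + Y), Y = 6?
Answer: -119/18 ≈ -6.6111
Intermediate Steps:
u(m, X) = (6 + X)*(X + m) (u(m, X) = (m + X)*(X + 6) = (X + m)*(6 + X) = (6 + X)*(X + m))
H(F) = 1/(10 + 2*F) (H(F) = 1/((F + 10) + F) = 1/((10 + F) + F) = 1/(10 + 2*F))
H(u(-6, -2))*357 = (1/(2*(5 + ((-2)² + 6*(-2) + 6*(-6) - 2*(-6)))))*357 = (1/(2*(5 + (4 - 12 - 36 + 12))))*357 = (1/(2*(5 - 32)))*357 = ((½)/(-27))*357 = ((½)*(-1/27))*357 = -1/54*357 = -119/18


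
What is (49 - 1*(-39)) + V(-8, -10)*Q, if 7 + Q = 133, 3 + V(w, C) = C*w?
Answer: 9790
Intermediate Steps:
V(w, C) = -3 + C*w
Q = 126 (Q = -7 + 133 = 126)
(49 - 1*(-39)) + V(-8, -10)*Q = (49 - 1*(-39)) + (-3 - 10*(-8))*126 = (49 + 39) + (-3 + 80)*126 = 88 + 77*126 = 88 + 9702 = 9790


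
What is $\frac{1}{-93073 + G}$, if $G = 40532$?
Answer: $- \frac{1}{52541} \approx -1.9033 \cdot 10^{-5}$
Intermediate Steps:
$\frac{1}{-93073 + G} = \frac{1}{-93073 + 40532} = \frac{1}{-52541} = - \frac{1}{52541}$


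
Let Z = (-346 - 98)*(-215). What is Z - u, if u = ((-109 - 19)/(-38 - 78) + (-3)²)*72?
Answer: 2747244/29 ≈ 94733.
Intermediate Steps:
Z = 95460 (Z = -444*(-215) = 95460)
u = 21096/29 (u = (-128/(-116) + 9)*72 = (-128*(-1/116) + 9)*72 = (32/29 + 9)*72 = (293/29)*72 = 21096/29 ≈ 727.45)
Z - u = 95460 - 1*21096/29 = 95460 - 21096/29 = 2747244/29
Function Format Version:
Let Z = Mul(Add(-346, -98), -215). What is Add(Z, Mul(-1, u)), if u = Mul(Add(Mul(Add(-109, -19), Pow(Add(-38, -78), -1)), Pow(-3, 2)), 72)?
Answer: Rational(2747244, 29) ≈ 94733.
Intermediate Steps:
Z = 95460 (Z = Mul(-444, -215) = 95460)
u = Rational(21096, 29) (u = Mul(Add(Mul(-128, Pow(-116, -1)), 9), 72) = Mul(Add(Mul(-128, Rational(-1, 116)), 9), 72) = Mul(Add(Rational(32, 29), 9), 72) = Mul(Rational(293, 29), 72) = Rational(21096, 29) ≈ 727.45)
Add(Z, Mul(-1, u)) = Add(95460, Mul(-1, Rational(21096, 29))) = Add(95460, Rational(-21096, 29)) = Rational(2747244, 29)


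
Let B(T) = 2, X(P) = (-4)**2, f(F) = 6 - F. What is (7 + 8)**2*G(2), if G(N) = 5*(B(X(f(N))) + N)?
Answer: 4500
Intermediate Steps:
X(P) = 16
G(N) = 10 + 5*N (G(N) = 5*(2 + N) = 10 + 5*N)
(7 + 8)**2*G(2) = (7 + 8)**2*(10 + 5*2) = 15**2*(10 + 10) = 225*20 = 4500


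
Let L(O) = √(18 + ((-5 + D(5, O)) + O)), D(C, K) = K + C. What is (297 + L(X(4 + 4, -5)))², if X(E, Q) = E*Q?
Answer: (297 + I*√62)² ≈ 88147.0 + 4677.2*I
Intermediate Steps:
D(C, K) = C + K
L(O) = √(18 + 2*O) (L(O) = √(18 + ((-5 + (5 + O)) + O)) = √(18 + (O + O)) = √(18 + 2*O))
(297 + L(X(4 + 4, -5)))² = (297 + √(18 + 2*((4 + 4)*(-5))))² = (297 + √(18 + 2*(8*(-5))))² = (297 + √(18 + 2*(-40)))² = (297 + √(18 - 80))² = (297 + √(-62))² = (297 + I*√62)²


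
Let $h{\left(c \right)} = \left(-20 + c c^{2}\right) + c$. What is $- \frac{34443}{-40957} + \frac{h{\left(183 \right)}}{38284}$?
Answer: $\frac{126164866931}{783998894} \approx 160.92$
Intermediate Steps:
$h{\left(c \right)} = -20 + c + c^{3}$ ($h{\left(c \right)} = \left(-20 + c^{3}\right) + c = -20 + c + c^{3}$)
$- \frac{34443}{-40957} + \frac{h{\left(183 \right)}}{38284} = - \frac{34443}{-40957} + \frac{-20 + 183 + 183^{3}}{38284} = \left(-34443\right) \left(- \frac{1}{40957}\right) + \left(-20 + 183 + 6128487\right) \frac{1}{38284} = \frac{34443}{40957} + 6128650 \cdot \frac{1}{38284} = \frac{34443}{40957} + \frac{3064325}{19142} = \frac{126164866931}{783998894}$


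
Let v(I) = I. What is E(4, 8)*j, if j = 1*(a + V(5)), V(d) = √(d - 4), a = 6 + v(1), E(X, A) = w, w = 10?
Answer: 80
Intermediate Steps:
E(X, A) = 10
a = 7 (a = 6 + 1 = 7)
V(d) = √(-4 + d)
j = 8 (j = 1*(7 + √(-4 + 5)) = 1*(7 + √1) = 1*(7 + 1) = 1*8 = 8)
E(4, 8)*j = 10*8 = 80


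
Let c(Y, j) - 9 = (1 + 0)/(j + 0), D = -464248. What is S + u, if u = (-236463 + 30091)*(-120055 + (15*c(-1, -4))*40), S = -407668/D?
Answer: 2749803282784437/116062 ≈ 2.3693e+10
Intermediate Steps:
c(Y, j) = 9 + 1/j (c(Y, j) = 9 + (1 + 0)/(j + 0) = 9 + 1/j)
S = 101917/116062 (S = -407668/(-464248) = -407668*(-1/464248) = 101917/116062 ≈ 0.87813)
u = 23692537460 (u = (-236463 + 30091)*(-120055 + (15*(9 + 1/(-4)))*40) = -206372*(-120055 + (15*(9 - 1/4))*40) = -206372*(-120055 + (15*(35/4))*40) = -206372*(-120055 + (525/4)*40) = -206372*(-120055 + 5250) = -206372*(-114805) = 23692537460)
S + u = 101917/116062 + 23692537460 = 2749803282784437/116062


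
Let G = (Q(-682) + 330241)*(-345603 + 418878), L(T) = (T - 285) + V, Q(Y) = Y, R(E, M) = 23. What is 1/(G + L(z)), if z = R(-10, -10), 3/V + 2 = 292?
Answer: 290/7003046284273 ≈ 4.1411e-11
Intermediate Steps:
V = 3/290 (V = 3/(-2 + 292) = 3/290 ≈ 0.010345)
z = 23
L(T) = -82647/290 + T (L(T) = (T - 285) + 3/290 = (-285 + T) + 3/290 = -82647/290 + T)
G = 24148435725 (G = (-682 + 330241)*(-345603 + 418878) = 329559*73275 = 24148435725)
1/(G + L(z)) = 1/(24148435725 + (-82647/290 + 23)) = 1/(24148435725 - 75977/290) = 1/(7003046284273/290) = 290/7003046284273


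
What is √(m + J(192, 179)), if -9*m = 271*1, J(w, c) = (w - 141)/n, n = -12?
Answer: I*√1237/6 ≈ 5.8618*I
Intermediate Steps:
J(w, c) = 47/4 - w/12 (J(w, c) = (w - 141)/(-12) = (-141 + w)*(-1/12) = 47/4 - w/12)
m = -271/9 ≈ -30.111
√(m + J(192, 179)) = √(-271/9 + (47/4 - 1/12*192)) = √(-271/9 + (47/4 - 16)) = √(-271/9 - 17/4) = √(-1237/36) = I*√1237/6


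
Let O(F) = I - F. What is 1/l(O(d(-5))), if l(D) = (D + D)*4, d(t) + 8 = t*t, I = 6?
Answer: -1/88 ≈ -0.011364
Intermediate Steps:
d(t) = -8 + t**2 (d(t) = -8 + t*t = -8 + t**2)
O(F) = 6 - F
l(D) = 8*D (l(D) = (2*D)*4 = 8*D)
1/l(O(d(-5))) = 1/(8*(6 - (-8 + (-5)**2))) = 1/(8*(6 - (-8 + 25))) = 1/(8*(6 - 1*17)) = 1/(8*(6 - 17)) = 1/(8*(-11)) = 1/(-88) = -1/88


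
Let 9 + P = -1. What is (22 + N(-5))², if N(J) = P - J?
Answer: 289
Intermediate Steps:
P = -10 (P = -9 - 1 = -10)
N(J) = -10 - J
(22 + N(-5))² = (22 + (-10 - 1*(-5)))² = (22 + (-10 + 5))² = (22 - 5)² = 17² = 289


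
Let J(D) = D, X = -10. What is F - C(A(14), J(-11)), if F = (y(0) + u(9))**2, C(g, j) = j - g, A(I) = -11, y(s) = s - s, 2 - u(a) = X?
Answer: 144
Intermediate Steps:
u(a) = 12 (u(a) = 2 - 1*(-10) = 2 + 10 = 12)
y(s) = 0
F = 144 (F = (0 + 12)**2 = 12**2 = 144)
F - C(A(14), J(-11)) = 144 - (-11 - 1*(-11)) = 144 - (-11 + 11) = 144 - 1*0 = 144 + 0 = 144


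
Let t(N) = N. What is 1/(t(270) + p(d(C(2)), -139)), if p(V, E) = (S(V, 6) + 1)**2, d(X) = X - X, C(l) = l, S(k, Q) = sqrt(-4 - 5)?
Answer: 131/34340 - 3*I/34340 ≈ 0.0038148 - 8.7362e-5*I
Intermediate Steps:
S(k, Q) = 3*I (S(k, Q) = sqrt(-9) = 3*I)
d(X) = 0
p(V, E) = (1 + 3*I)**2 (p(V, E) = (3*I + 1)**2 = (1 + 3*I)**2)
1/(t(270) + p(d(C(2)), -139)) = 1/(270 + (-8 + 6*I)) = 1/(262 + 6*I) = (262 - 6*I)/68680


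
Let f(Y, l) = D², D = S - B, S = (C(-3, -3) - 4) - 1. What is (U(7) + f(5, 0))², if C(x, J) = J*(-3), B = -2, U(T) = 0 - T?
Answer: 841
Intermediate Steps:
U(T) = -T
C(x, J) = -3*J
S = 4 (S = (-3*(-3) - 4) - 1 = (9 - 4) - 1 = 5 - 1 = 4)
D = 6 (D = 4 - 1*(-2) = 4 + 2 = 6)
f(Y, l) = 36 (f(Y, l) = 6² = 36)
(U(7) + f(5, 0))² = (-1*7 + 36)² = (-7 + 36)² = 29² = 841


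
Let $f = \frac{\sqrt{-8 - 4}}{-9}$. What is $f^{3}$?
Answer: $\frac{8 i \sqrt{3}}{243} \approx 0.057022 i$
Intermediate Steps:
$f = - \frac{2 i \sqrt{3}}{9}$ ($f = \sqrt{-12} \left(- \frac{1}{9}\right) = 2 i \sqrt{3} \left(- \frac{1}{9}\right) = - \frac{2 i \sqrt{3}}{9} \approx - 0.3849 i$)
$f^{3} = \left(- \frac{2 i \sqrt{3}}{9}\right)^{3} = \frac{8 i \sqrt{3}}{243}$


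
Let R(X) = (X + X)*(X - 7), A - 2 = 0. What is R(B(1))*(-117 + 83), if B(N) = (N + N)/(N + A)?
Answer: 2584/9 ≈ 287.11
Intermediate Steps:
A = 2 (A = 2 + 0 = 2)
B(N) = 2*N/(2 + N) (B(N) = (N + N)/(N + 2) = (2*N)/(2 + N) = 2*N/(2 + N))
R(X) = 2*X*(-7 + X) (R(X) = (2*X)*(-7 + X) = 2*X*(-7 + X))
R(B(1))*(-117 + 83) = (2*(2*1/(2 + 1))*(-7 + 2*1/(2 + 1)))*(-117 + 83) = (2*(2*1/3)*(-7 + 2*1/3))*(-34) = (2*(2*1*(⅓))*(-7 + 2*1*(⅓)))*(-34) = (2*(⅔)*(-7 + ⅔))*(-34) = (2*(⅔)*(-19/3))*(-34) = -76/9*(-34) = 2584/9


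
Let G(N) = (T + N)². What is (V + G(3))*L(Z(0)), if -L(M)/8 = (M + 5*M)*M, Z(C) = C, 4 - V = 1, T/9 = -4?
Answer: 0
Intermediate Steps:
T = -36 (T = 9*(-4) = -36)
V = 3 (V = 4 - 1*1 = 4 - 1 = 3)
G(N) = (-36 + N)²
L(M) = -48*M² (L(M) = -8*(M + 5*M)*M = -8*6*M*M = -48*M²)
(V + G(3))*L(Z(0)) = (3 + (-36 + 3)²)*(-48*0²) = (3 + (-33)²)*(-48*0) = (3 + 1089)*0 = 1092*0 = 0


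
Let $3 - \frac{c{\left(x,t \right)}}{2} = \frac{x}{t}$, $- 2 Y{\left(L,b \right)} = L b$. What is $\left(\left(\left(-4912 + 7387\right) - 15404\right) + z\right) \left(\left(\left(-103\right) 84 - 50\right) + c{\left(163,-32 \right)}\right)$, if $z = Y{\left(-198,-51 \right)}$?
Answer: $\frac{1249228297}{8} \approx 1.5615 \cdot 10^{8}$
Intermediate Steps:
$Y{\left(L,b \right)} = - \frac{L b}{2}$
$z = -5049$ ($z = \left(- \frac{1}{2}\right) \left(-198\right) \left(-51\right) = -5049$)
$c{\left(x,t \right)} = 6 - \frac{2 x}{t}$ ($c{\left(x,t \right)} = 6 - 2 \frac{x}{t} = 6 - \frac{2 x}{t}$)
$\left(\left(\left(-4912 + 7387\right) - 15404\right) + z\right) \left(\left(\left(-103\right) 84 - 50\right) + c{\left(163,-32 \right)}\right) = \left(\left(\left(-4912 + 7387\right) - 15404\right) - 5049\right) \left(\left(\left(-103\right) 84 - 50\right) - \left(-6 + \frac{326}{-32}\right)\right) = \left(\left(2475 - 15404\right) - 5049\right) \left(\left(-8652 - 50\right) - \left(-6 + 326 \left(- \frac{1}{32}\right)\right)\right) = \left(-12929 - 5049\right) \left(-8702 + \left(6 + \frac{163}{16}\right)\right) = - 17978 \left(-8702 + \frac{259}{16}\right) = \left(-17978\right) \left(- \frac{138973}{16}\right) = \frac{1249228297}{8}$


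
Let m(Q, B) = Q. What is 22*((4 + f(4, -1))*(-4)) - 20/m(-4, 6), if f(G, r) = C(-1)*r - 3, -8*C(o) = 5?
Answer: -138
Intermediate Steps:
C(o) = -5/8 (C(o) = -⅛*5 = -5/8)
f(G, r) = -3 - 5*r/8 (f(G, r) = -5*r/8 - 3 = -3 - 5*r/8)
22*((4 + f(4, -1))*(-4)) - 20/m(-4, 6) = 22*((4 + (-3 - 5/8*(-1)))*(-4)) - 20/(-4) = 22*((4 + (-3 + 5/8))*(-4)) - 20*(-¼) = 22*((4 - 19/8)*(-4)) + 5 = 22*((13/8)*(-4)) + 5 = 22*(-13/2) + 5 = -143 + 5 = -138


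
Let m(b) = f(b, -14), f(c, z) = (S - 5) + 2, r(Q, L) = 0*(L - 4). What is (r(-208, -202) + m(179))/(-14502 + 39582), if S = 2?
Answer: -1/25080 ≈ -3.9872e-5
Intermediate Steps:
r(Q, L) = 0 (r(Q, L) = 0*(-4 + L) = 0)
f(c, z) = -1 (f(c, z) = (2 - 5) + 2 = -3 + 2 = -1)
m(b) = -1
(r(-208, -202) + m(179))/(-14502 + 39582) = (0 - 1)/(-14502 + 39582) = -1/25080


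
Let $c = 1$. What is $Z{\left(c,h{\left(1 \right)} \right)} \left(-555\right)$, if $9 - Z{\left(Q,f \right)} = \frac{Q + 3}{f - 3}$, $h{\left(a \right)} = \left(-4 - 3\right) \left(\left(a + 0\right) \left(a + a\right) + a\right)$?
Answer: $- \frac{10175}{2} \approx -5087.5$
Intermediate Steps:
$h{\left(a \right)} = - 14 a^{2} - 7 a$ ($h{\left(a \right)} = - 7 \left(a 2 a + a\right) = - 7 \left(2 a^{2} + a\right) = - 7 \left(a + 2 a^{2}\right) = - 14 a^{2} - 7 a$)
$Z{\left(Q,f \right)} = 9 - \frac{3 + Q}{-3 + f}$ ($Z{\left(Q,f \right)} = 9 - \frac{Q + 3}{f - 3} = 9 - \frac{3 + Q}{-3 + f}$)
$Z{\left(c,h{\left(1 \right)} \right)} \left(-555\right) = \frac{-30 - 1 + 9 \left(\left(-7\right) 1 \left(1 + 2 \cdot 1\right)\right)}{-3 - 7 \left(1 + 2 \cdot 1\right)} \left(-555\right) = \frac{-30 - 1 + 9 \left(\left(-7\right) 1 \left(1 + 2\right)\right)}{-3 - 7 \left(1 + 2\right)} \left(-555\right) = \frac{-30 - 1 + 9 \left(\left(-7\right) 1 \cdot 3\right)}{-3 - 7 \cdot 3} \left(-555\right) = \frac{-30 - 1 + 9 \left(-21\right)}{-3 - 21} \left(-555\right) = \frac{-30 - 1 - 189}{-24} \left(-555\right) = \left(- \frac{1}{24}\right) \left(-220\right) \left(-555\right) = \frac{55}{6} \left(-555\right) = - \frac{10175}{2}$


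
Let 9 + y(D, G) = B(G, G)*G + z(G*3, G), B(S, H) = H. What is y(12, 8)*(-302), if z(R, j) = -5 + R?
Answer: -22348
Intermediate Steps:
y(D, G) = -14 + G**2 + 3*G (y(D, G) = -9 + (G*G + (-5 + G*3)) = -9 + (G**2 + (-5 + 3*G)) = -9 + (-5 + G**2 + 3*G) = -14 + G**2 + 3*G)
y(12, 8)*(-302) = (-14 + 8**2 + 3*8)*(-302) = (-14 + 64 + 24)*(-302) = 74*(-302) = -22348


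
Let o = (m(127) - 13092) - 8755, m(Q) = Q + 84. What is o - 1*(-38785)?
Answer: 17149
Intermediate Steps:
m(Q) = 84 + Q
o = -21636 (o = ((84 + 127) - 13092) - 8755 = (211 - 13092) - 8755 = -12881 - 8755 = -21636)
o - 1*(-38785) = -21636 - 1*(-38785) = -21636 + 38785 = 17149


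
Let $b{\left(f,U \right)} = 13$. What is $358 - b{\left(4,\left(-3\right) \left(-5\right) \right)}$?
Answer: $345$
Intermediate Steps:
$358 - b{\left(4,\left(-3\right) \left(-5\right) \right)} = 358 - 13 = 345$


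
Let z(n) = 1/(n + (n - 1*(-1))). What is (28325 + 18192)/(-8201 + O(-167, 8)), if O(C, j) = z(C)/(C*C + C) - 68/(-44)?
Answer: -4723600675662/832619236655 ≈ -5.6732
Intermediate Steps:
z(n) = 1/(1 + 2*n) (z(n) = 1/(n + (n + 1)) = 1/(n + (1 + n)) = 1/(1 + 2*n))
O(C, j) = 17/11 + 1/((1 + 2*C)*(C + C²)) (O(C, j) = 1/((1 + 2*C)*(C*C + C)) - 68/(-44) = 1/((1 + 2*C)*(C² + C)) - 68*(-1/44) = 1/((1 + 2*C)*(C + C²)) + 17/11 = 17/11 + 1/((1 + 2*C)*(C + C²)))
(28325 + 18192)/(-8201 + O(-167, 8)) = (28325 + 18192)/(-8201 + (1/11)*(11 + 17*(-167)*(1 - 167)*(1 + 2*(-167)))/(-167*(1 - 167)*(1 + 2*(-167)))) = 46517/(-8201 + (1/11)*(-1/167)*(11 + 17*(-167)*(-166)*(1 - 334))/(-166*(1 - 334))) = 46517/(-8201 + (1/11)*(-1/167)*(-1/166)*(11 + 17*(-167)*(-166)*(-333))/(-333)) = 46517/(-8201 + (1/11)*(-1/167)*(-1/166)*(-1/333)*(11 - 156934242)) = 46517/(-8201 + (1/11)*(-1/167)*(-1/166)*(-1/333)*(-156934231)) = 46517/(-8201 + 156934231/101545686) = 46517/(-832619236655/101545686) = 46517*(-101545686/832619236655) = -4723600675662/832619236655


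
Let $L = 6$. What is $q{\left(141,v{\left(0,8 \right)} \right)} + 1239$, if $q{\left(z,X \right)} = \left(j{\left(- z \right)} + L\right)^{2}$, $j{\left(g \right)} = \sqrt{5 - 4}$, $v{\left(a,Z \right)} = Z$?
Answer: $1288$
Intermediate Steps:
$j{\left(g \right)} = 1$ ($j{\left(g \right)} = \sqrt{1} = 1$)
$q{\left(z,X \right)} = 49$ ($q{\left(z,X \right)} = \left(1 + 6\right)^{2} = 7^{2} = 49$)
$q{\left(141,v{\left(0,8 \right)} \right)} + 1239 = 49 + 1239 = 1288$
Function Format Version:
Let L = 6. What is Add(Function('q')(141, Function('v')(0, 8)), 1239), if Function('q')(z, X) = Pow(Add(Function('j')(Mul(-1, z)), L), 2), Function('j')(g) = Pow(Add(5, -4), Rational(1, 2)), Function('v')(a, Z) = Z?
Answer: 1288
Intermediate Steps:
Function('j')(g) = 1 (Function('j')(g) = Pow(1, Rational(1, 2)) = 1)
Function('q')(z, X) = 49 (Function('q')(z, X) = Pow(Add(1, 6), 2) = Pow(7, 2) = 49)
Add(Function('q')(141, Function('v')(0, 8)), 1239) = Add(49, 1239) = 1288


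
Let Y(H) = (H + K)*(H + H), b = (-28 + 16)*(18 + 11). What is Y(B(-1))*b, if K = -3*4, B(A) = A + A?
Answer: -19488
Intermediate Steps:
B(A) = 2*A
K = -12
b = -348 (b = -12*29 = -348)
Y(H) = 2*H*(-12 + H) (Y(H) = (H - 12)*(H + H) = (-12 + H)*(2*H) = 2*H*(-12 + H))
Y(B(-1))*b = (2*(2*(-1))*(-12 + 2*(-1)))*(-348) = (2*(-2)*(-12 - 2))*(-348) = (2*(-2)*(-14))*(-348) = 56*(-348) = -19488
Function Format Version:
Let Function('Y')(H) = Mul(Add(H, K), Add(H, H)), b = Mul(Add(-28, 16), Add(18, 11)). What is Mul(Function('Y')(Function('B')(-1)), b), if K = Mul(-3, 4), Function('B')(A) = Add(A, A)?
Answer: -19488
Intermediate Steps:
Function('B')(A) = Mul(2, A)
K = -12
b = -348 (b = Mul(-12, 29) = -348)
Function('Y')(H) = Mul(2, H, Add(-12, H)) (Function('Y')(H) = Mul(Add(H, -12), Add(H, H)) = Mul(Add(-12, H), Mul(2, H)) = Mul(2, H, Add(-12, H)))
Mul(Function('Y')(Function('B')(-1)), b) = Mul(Mul(2, Mul(2, -1), Add(-12, Mul(2, -1))), -348) = Mul(Mul(2, -2, Add(-12, -2)), -348) = Mul(Mul(2, -2, -14), -348) = Mul(56, -348) = -19488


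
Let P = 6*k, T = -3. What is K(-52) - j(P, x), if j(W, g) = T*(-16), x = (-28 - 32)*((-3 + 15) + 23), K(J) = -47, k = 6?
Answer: -95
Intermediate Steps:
x = -2100 (x = -60*(12 + 23) = -60*35 = -2100)
P = 36 (P = 6*6 = 36)
j(W, g) = 48 (j(W, g) = -3*(-16) = 48)
K(-52) - j(P, x) = -47 - 1*48 = -47 - 48 = -95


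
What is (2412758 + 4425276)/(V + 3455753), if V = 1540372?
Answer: 6838034/4996125 ≈ 1.3687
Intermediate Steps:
(2412758 + 4425276)/(V + 3455753) = (2412758 + 4425276)/(1540372 + 3455753) = 6838034/4996125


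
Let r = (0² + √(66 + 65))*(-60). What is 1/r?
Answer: -√131/7860 ≈ -0.0014562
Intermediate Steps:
r = -60*√131 (r = (0 + √131)*(-60) = √131*(-60) = -60*√131 ≈ -686.73)
1/r = 1/(-60*√131) = -√131/7860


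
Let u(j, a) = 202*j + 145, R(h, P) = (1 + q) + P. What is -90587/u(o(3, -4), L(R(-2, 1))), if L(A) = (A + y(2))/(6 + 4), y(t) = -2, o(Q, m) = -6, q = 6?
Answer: 90587/1067 ≈ 84.899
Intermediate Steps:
R(h, P) = 7 + P (R(h, P) = (1 + 6) + P = 7 + P)
L(A) = -1/5 + A/10 (L(A) = (A - 2)/(6 + 4) = (-2 + A)/10 = (-2 + A)*(1/10) = -1/5 + A/10)
u(j, a) = 145 + 202*j
-90587/u(o(3, -4), L(R(-2, 1))) = -90587/(145 + 202*(-6)) = -90587/(145 - 1212) = -90587/(-1067) = -90587*(-1/1067) = 90587/1067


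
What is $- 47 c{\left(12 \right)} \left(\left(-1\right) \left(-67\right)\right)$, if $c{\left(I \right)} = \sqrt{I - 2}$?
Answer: $- 3149 \sqrt{10} \approx -9958.0$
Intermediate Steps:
$c{\left(I \right)} = \sqrt{-2 + I}$
$- 47 c{\left(12 \right)} \left(\left(-1\right) \left(-67\right)\right) = - 47 \sqrt{-2 + 12} \left(\left(-1\right) \left(-67\right)\right) = - 47 \sqrt{10} \cdot 67 = - 3149 \sqrt{10}$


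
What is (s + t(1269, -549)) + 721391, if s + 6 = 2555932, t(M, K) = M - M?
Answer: 3277317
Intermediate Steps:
t(M, K) = 0
s = 2555926 (s = -6 + 2555932 = 2555926)
(s + t(1269, -549)) + 721391 = (2555926 + 0) + 721391 = 2555926 + 721391 = 3277317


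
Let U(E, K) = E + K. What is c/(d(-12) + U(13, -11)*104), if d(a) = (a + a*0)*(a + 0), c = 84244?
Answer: 21061/88 ≈ 239.33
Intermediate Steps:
d(a) = a² (d(a) = (a + 0)*a = a*a = a²)
c/(d(-12) + U(13, -11)*104) = 84244/((-12)² + (13 - 11)*104) = 84244/(144 + 2*104) = 84244/(144 + 208) = 84244/352 = 84244*(1/352) = 21061/88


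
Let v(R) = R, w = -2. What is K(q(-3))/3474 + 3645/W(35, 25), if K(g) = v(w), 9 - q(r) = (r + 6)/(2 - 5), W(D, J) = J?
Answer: 1266268/8685 ≈ 145.80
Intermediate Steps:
q(r) = 11 + r/3 (q(r) = 9 - (r + 6)/(2 - 5) = 9 - (6 + r)/(-3) = 9 - (6 + r)*(-1)/3 = 9 - (-2 - r/3) = 9 + (2 + r/3) = 11 + r/3)
K(g) = -2
K(q(-3))/3474 + 3645/W(35, 25) = -2/3474 + 3645/25 = -2*1/3474 + 3645*(1/25) = -1/1737 + 729/5 = 1266268/8685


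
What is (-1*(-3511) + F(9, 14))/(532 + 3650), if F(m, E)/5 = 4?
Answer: 1177/1394 ≈ 0.84433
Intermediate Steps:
F(m, E) = 20 (F(m, E) = 5*4 = 20)
(-1*(-3511) + F(9, 14))/(532 + 3650) = (-1*(-3511) + 20)/(532 + 3650) = (3511 + 20)/4182 = 3531*(1/4182) = 1177/1394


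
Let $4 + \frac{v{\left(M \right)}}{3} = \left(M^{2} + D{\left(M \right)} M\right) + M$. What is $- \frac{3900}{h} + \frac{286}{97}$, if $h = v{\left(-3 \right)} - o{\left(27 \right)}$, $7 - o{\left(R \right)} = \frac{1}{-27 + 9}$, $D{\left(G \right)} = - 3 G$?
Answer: $\frac{7231822}{143269} \approx 50.477$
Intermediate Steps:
$v{\left(M \right)} = -12 - 6 M^{2} + 3 M$ ($v{\left(M \right)} = -12 + 3 \left(\left(M^{2} + - 3 M M\right) + M\right) = -12 + 3 \left(\left(M^{2} - 3 M^{2}\right) + M\right) = -12 + 3 \left(- 2 M^{2} + M\right) = -12 + 3 \left(M - 2 M^{2}\right) = -12 - \left(- 3 M + 6 M^{2}\right) = -12 - 6 M^{2} + 3 M$)
$o{\left(R \right)} = \frac{127}{18}$ ($o{\left(R \right)} = 7 - \frac{1}{-27 + 9} = 7 - \frac{1}{-18} = 7 - - \frac{1}{18} = 7 + \frac{1}{18} = \frac{127}{18}$)
$h = - \frac{1477}{18}$ ($h = \left(-12 - 6 \left(-3\right)^{2} + 3 \left(-3\right)\right) - \frac{127}{18} = \left(-12 - 54 - 9\right) - \frac{127}{18} = -75 - \frac{127}{18} = - \frac{1477}{18} \approx -82.056$)
$- \frac{3900}{h} + \frac{286}{97} = - \frac{3900}{- \frac{1477}{18}} + \frac{286}{97} = \left(-3900\right) \left(- \frac{18}{1477}\right) + 286 \cdot \frac{1}{97} = \frac{70200}{1477} + \frac{286}{97} = \frac{7231822}{143269}$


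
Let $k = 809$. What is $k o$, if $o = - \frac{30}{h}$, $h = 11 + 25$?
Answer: $- \frac{4045}{6} \approx -674.17$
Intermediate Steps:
$h = 36$
$o = - \frac{5}{6}$ ($o = - \frac{30}{36} = \left(-30\right) \frac{1}{36} = - \frac{5}{6} \approx -0.83333$)
$k o = 809 \left(- \frac{5}{6}\right) = - \frac{4045}{6}$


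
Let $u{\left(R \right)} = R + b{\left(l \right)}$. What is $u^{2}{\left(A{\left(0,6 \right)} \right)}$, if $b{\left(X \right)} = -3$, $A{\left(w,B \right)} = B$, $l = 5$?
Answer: $9$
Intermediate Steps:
$u{\left(R \right)} = -3 + R$ ($u{\left(R \right)} = R - 3 = -3 + R$)
$u^{2}{\left(A{\left(0,6 \right)} \right)} = \left(-3 + 6\right)^{2} = 3^{2} = 9$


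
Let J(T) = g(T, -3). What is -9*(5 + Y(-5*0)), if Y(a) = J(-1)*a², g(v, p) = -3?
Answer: -45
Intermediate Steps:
J(T) = -3
Y(a) = -3*a²
-9*(5 + Y(-5*0)) = -9*(5 - 3*(-5*0)²) = -9*(5 - 3*0²) = -9*(5 - 3*0) = -9*(5 + 0) = -9*5 = -45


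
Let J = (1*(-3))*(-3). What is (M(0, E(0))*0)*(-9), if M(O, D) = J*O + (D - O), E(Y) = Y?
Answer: 0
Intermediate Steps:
J = 9 (J = -3*(-3) = 9)
M(O, D) = D + 8*O (M(O, D) = 9*O + (D - O) = D + 8*O)
(M(0, E(0))*0)*(-9) = ((0 + 8*0)*0)*(-9) = ((0 + 0)*0)*(-9) = (0*0)*(-9) = 0*(-9) = 0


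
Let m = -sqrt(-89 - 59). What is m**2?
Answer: -148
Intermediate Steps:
m = -2*I*sqrt(37) (m = -sqrt(-148) = -2*I*sqrt(37) ≈ -12.166*I)
m**2 = (-2*I*sqrt(37))**2 = -148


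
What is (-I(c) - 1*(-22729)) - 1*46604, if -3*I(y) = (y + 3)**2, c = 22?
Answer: -71000/3 ≈ -23667.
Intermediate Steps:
I(y) = -(3 + y)**2/3 (I(y) = -(y + 3)**2/3 = -(3 + y)**2/3)
(-I(c) - 1*(-22729)) - 1*46604 = (-(-1)*(3 + 22)**2/3 - 1*(-22729)) - 1*46604 = (-(-1)*25**2/3 + 22729) - 46604 = (-(-1)*625/3 + 22729) - 46604 = (-1*(-625/3) + 22729) - 46604 = (625/3 + 22729) - 46604 = 68812/3 - 46604 = -71000/3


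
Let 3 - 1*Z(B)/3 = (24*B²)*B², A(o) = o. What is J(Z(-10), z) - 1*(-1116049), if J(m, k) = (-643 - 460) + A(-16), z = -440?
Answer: 1114930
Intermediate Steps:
Z(B) = 9 - 72*B⁴ (Z(B) = 9 - 3*24*B²*B² = 9 - 72*B⁴)
J(m, k) = -1119 (J(m, k) = (-643 - 460) - 16 = -1103 - 16 = -1119)
J(Z(-10), z) - 1*(-1116049) = -1119 - 1*(-1116049) = -1119 + 1116049 = 1114930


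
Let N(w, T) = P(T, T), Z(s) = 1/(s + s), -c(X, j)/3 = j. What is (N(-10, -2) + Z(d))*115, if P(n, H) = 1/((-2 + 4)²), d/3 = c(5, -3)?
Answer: 3335/108 ≈ 30.880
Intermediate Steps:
c(X, j) = -3*j
d = 27 (d = 3*(-3*(-3)) = 3*9 = 27)
Z(s) = 1/(2*s)
P(n, H) = ¼ (P(n, H) = 1/(2²) = 1/4 = ¼)
N(w, T) = ¼
(N(-10, -2) + Z(d))*115 = (¼ + (½)/27)*115 = (¼ + (½)*(1/27))*115 = (¼ + 1/54)*115 = (29/108)*115 = 3335/108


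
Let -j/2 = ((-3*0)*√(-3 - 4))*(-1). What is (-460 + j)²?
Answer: 211600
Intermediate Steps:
j = 0 (j = -2*(-3*0)*√(-3 - 4)*(-1) = -2*0*√(-7)*(-1) = -2*0*(I*√7)*(-1) = -0*(-1) = -2*0 = 0)
(-460 + j)² = (-460 + 0)² = (-460)² = 211600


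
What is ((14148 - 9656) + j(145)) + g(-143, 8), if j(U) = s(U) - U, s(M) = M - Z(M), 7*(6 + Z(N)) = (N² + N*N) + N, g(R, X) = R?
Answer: -11710/7 ≈ -1672.9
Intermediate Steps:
Z(N) = -6 + N/7 + 2*N²/7 (Z(N) = -6 + ((N² + N*N) + N)/7 = -6 + ((N² + N²) + N)/7 = -6 + (2*N² + N)/7 = -6 + (N + 2*N²)/7 = -6 + (N/7 + 2*N²/7) = -6 + N/7 + 2*N²/7)
s(M) = 6 - 2*M²/7 + 6*M/7 (s(M) = M - (-6 + M/7 + 2*M²/7) = M + (6 - 2*M²/7 - M/7) = 6 - 2*M²/7 + 6*M/7)
j(U) = 6 - 2*U²/7 - U/7 (j(U) = (6 - 2*U²/7 + 6*U/7) - U = 6 - 2*U²/7 - U/7)
((14148 - 9656) + j(145)) + g(-143, 8) = ((14148 - 9656) + (6 - 2/7*145² - ⅐*145)) - 143 = (4492 + (6 - 2/7*21025 - 145/7)) - 143 = (4492 + (6 - 42050/7 - 145/7)) - 143 = (4492 - 42153/7) - 143 = -10709/7 - 143 = -11710/7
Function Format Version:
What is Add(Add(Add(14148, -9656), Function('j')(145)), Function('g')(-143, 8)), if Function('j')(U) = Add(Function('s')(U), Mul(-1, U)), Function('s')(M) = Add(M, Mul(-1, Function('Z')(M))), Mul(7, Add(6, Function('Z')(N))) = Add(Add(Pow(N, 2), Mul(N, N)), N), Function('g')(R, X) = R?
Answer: Rational(-11710, 7) ≈ -1672.9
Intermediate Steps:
Function('Z')(N) = Add(-6, Mul(Rational(1, 7), N), Mul(Rational(2, 7), Pow(N, 2))) (Function('Z')(N) = Add(-6, Mul(Rational(1, 7), Add(Add(Pow(N, 2), Mul(N, N)), N))) = Add(-6, Mul(Rational(1, 7), Add(Add(Pow(N, 2), Pow(N, 2)), N))) = Add(-6, Mul(Rational(1, 7), Add(Mul(2, Pow(N, 2)), N))) = Add(-6, Mul(Rational(1, 7), Add(N, Mul(2, Pow(N, 2))))) = Add(-6, Add(Mul(Rational(1, 7), N), Mul(Rational(2, 7), Pow(N, 2)))) = Add(-6, Mul(Rational(1, 7), N), Mul(Rational(2, 7), Pow(N, 2))))
Function('s')(M) = Add(6, Mul(Rational(-2, 7), Pow(M, 2)), Mul(Rational(6, 7), M)) (Function('s')(M) = Add(M, Mul(-1, Add(-6, Mul(Rational(1, 7), M), Mul(Rational(2, 7), Pow(M, 2))))) = Add(M, Add(6, Mul(Rational(-2, 7), Pow(M, 2)), Mul(Rational(-1, 7), M))) = Add(6, Mul(Rational(-2, 7), Pow(M, 2)), Mul(Rational(6, 7), M)))
Function('j')(U) = Add(6, Mul(Rational(-2, 7), Pow(U, 2)), Mul(Rational(-1, 7), U)) (Function('j')(U) = Add(Add(6, Mul(Rational(-2, 7), Pow(U, 2)), Mul(Rational(6, 7), U)), Mul(-1, U)) = Add(6, Mul(Rational(-2, 7), Pow(U, 2)), Mul(Rational(-1, 7), U)))
Add(Add(Add(14148, -9656), Function('j')(145)), Function('g')(-143, 8)) = Add(Add(Add(14148, -9656), Add(6, Mul(Rational(-2, 7), Pow(145, 2)), Mul(Rational(-1, 7), 145))), -143) = Add(Add(4492, Add(6, Mul(Rational(-2, 7), 21025), Rational(-145, 7))), -143) = Add(Add(4492, Add(6, Rational(-42050, 7), Rational(-145, 7))), -143) = Add(Add(4492, Rational(-42153, 7)), -143) = Add(Rational(-10709, 7), -143) = Rational(-11710, 7)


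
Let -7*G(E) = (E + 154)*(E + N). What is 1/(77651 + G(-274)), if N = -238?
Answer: 7/482117 ≈ 1.4519e-5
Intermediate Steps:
G(E) = -(-238 + E)*(154 + E)/7 (G(E) = -(E + 154)*(E - 238)/7 = -(154 + E)*(-238 + E)/7 = -(-238 + E)*(154 + E)/7)
1/(77651 + G(-274)) = 1/(77651 + (5236 + 12*(-274) - 1/7*(-274)**2)) = 1/(77651 + (5236 - 3288 - 1/7*75076)) = 1/(77651 + (5236 - 3288 - 75076/7)) = 1/(77651 - 61440/7) = 1/(482117/7) = 7/482117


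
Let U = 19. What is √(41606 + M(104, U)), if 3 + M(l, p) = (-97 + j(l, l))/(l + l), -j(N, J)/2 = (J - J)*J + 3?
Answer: √112493173/52 ≈ 203.97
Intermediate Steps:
j(N, J) = -6 (j(N, J) = -2*((J - J)*J + 3) = -2*(0*J + 3) = -2*(0 + 3) = -2*3 = -6)
M(l, p) = -3 - 103/(2*l) (M(l, p) = -3 + (-97 - 6)/(l + l) = -3 - 103*1/(2*l) = -3 - 103/(2*l))
√(41606 + M(104, U)) = √(41606 + (-3 - 103/2/104)) = √(41606 + (-3 - 103/2*1/104)) = √(41606 + (-3 - 103/208)) = √(41606 - 727/208) = √(8653321/208) = √112493173/52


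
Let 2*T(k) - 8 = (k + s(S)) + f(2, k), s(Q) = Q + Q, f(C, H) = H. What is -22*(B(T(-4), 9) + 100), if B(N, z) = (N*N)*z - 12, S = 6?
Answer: -9064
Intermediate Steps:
s(Q) = 2*Q
T(k) = 10 + k (T(k) = 4 + ((k + 2*6) + k)/2 = 4 + ((k + 12) + k)/2 = 4 + ((12 + k) + k)/2 = 4 + (12 + 2*k)/2 = 4 + (6 + k) = 10 + k)
B(N, z) = -12 + z*N**2 (B(N, z) = N**2*z - 12 = z*N**2 - 12 = -12 + z*N**2)
-22*(B(T(-4), 9) + 100) = -22*((-12 + 9*(10 - 4)**2) + 100) = -22*((-12 + 9*6**2) + 100) = -22*((-12 + 9*36) + 100) = -22*((-12 + 324) + 100) = -22*(312 + 100) = -22*412 = -9064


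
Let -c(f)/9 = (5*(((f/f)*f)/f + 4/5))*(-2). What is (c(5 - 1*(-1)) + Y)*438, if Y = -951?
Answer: -345582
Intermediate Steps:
c(f) = 162 (c(f) = -9*5*(((f/f)*f)/f + 4/5)*(-2) = -9*5*((1*f)/f + 4*(⅕))*(-2) = -9*5*(f/f + ⅘)*(-2) = -9*5*(1 + ⅘)*(-2) = -9*5*(9/5)*(-2) = -81*(-2) = -9*(-18) = 162)
(c(5 - 1*(-1)) + Y)*438 = (162 - 951)*438 = -789*438 = -345582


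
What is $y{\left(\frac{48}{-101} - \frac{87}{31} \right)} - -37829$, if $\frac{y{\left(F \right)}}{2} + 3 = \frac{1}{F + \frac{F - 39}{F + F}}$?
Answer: $\frac{1281862169257}{33890509} \approx 37824.0$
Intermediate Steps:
$y{\left(F \right)} = -6 + \frac{2}{F + \frac{-39 + F}{2 F}}$ ($y{\left(F \right)} = -6 + \frac{2}{F + \frac{F - 39}{F + F}} = -6 + \frac{2}{F + \frac{-39 + F}{2 F}}$)
$y{\left(\frac{48}{-101} - \frac{87}{31} \right)} - -37829 = \frac{2 \left(117 - \left(\frac{48}{-101} - \frac{87}{31}\right) - 6 \left(\frac{48}{-101} - \frac{87}{31}\right)^{2}\right)}{-39 + \left(\frac{48}{-101} - \frac{87}{31}\right) + 2 \left(\frac{48}{-101} - \frac{87}{31}\right)^{2}} - -37829 = \frac{2 \left(117 - \left(48 \left(- \frac{1}{101}\right) - \frac{87}{31}\right) - 6 \left(48 \left(- \frac{1}{101}\right) - \frac{87}{31}\right)^{2}\right)}{-39 + \left(48 \left(- \frac{1}{101}\right) - \frac{87}{31}\right) + 2 \left(48 \left(- \frac{1}{101}\right) - \frac{87}{31}\right)^{2}} + 37829 = \frac{2 \left(117 - \left(- \frac{48}{101} - \frac{87}{31}\right) - 6 \left(- \frac{48}{101} - \frac{87}{31}\right)^{2}\right)}{-39 - \frac{10275}{3131} + 2 \left(- \frac{48}{101} - \frac{87}{31}\right)^{2}} + 37829 = \frac{2 \left(117 - - \frac{10275}{3131} - 6 \left(- \frac{10275}{3131}\right)^{2}\right)}{-39 - \frac{10275}{3131} + 2 \left(- \frac{10275}{3131}\right)^{2}} + 37829 = \frac{2 \left(117 + \frac{10275}{3131} - \frac{633453750}{9803161}\right)}{-39 - \frac{10275}{3131} + 2 \cdot \frac{105575625}{9803161}} + 37829 = \frac{2 \left(117 + \frac{10275}{3131} - \frac{633453750}{9803161}\right)}{-39 - \frac{10275}{3131} + \frac{211151250}{9803161}} + 37829 = 2 \frac{1}{- \frac{203343054}{9803161}} \cdot \frac{545687112}{9803161} + 37829 = 2 \left(- \frac{9803161}{203343054}\right) \frac{545687112}{9803161} + 37829 = - \frac{181895704}{33890509} + 37829 = \frac{1281862169257}{33890509}$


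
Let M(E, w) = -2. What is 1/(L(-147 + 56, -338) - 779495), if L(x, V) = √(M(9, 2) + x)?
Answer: -25145/19600401778 - I*√93/607612455118 ≈ -1.2829e-6 - 1.5871e-11*I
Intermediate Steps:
L(x, V) = √(-2 + x)
1/(L(-147 + 56, -338) - 779495) = 1/(√(-2 + (-147 + 56)) - 779495) = 1/(√(-2 - 91) - 779495) = 1/(√(-93) - 779495) = 1/(I*√93 - 779495) = 1/(-779495 + I*√93)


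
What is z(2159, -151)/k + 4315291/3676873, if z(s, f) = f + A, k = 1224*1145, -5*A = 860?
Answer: 355682729453/303121410120 ≈ 1.1734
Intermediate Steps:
A = -172 (A = -1/5*860 = -172)
k = 1401480
z(s, f) = -172 + f (z(s, f) = f - 172 = -172 + f)
z(2159, -151)/k + 4315291/3676873 = (-172 - 151)/1401480 + 4315291/3676873 = -323*1/1401480 + 4315291*(1/3676873) = -19/82440 + 4315291/3676873 = 355682729453/303121410120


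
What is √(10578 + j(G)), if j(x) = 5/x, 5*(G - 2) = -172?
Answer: √3427222/18 ≈ 102.85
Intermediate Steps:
G = -162/5 (G = 2 + (⅕)*(-172) = 2 - 172/5 = -162/5 ≈ -32.400)
√(10578 + j(G)) = √(10578 + 5/(-162/5)) = √(10578 + 5*(-5/162)) = √(10578 - 25/162) = √(1713611/162) = √3427222/18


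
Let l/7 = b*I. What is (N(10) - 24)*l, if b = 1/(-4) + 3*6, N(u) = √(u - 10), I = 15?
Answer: -44730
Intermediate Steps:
N(u) = √(-10 + u)
b = 71/4 (b = 1*(-¼) + 18 = -¼ + 18 = 71/4 ≈ 17.750)
l = 7455/4 (l = 7*((71/4)*15) = 7*(1065/4) = 7455/4 ≈ 1863.8)
(N(10) - 24)*l = (√(-10 + 10) - 24)*(7455/4) = (√0 - 24)*(7455/4) = (0 - 24)*(7455/4) = -24*7455/4 = -44730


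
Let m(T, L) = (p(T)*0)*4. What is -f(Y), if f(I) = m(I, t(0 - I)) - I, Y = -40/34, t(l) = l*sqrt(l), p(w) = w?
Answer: -20/17 ≈ -1.1765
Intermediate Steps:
t(l) = l**(3/2)
m(T, L) = 0 (m(T, L) = (T*0)*4 = 0*4 = 0)
Y = -20/17 (Y = -40*1/34 = -20/17 ≈ -1.1765)
f(I) = -I (f(I) = 0 - I = -I)
-f(Y) = -(-1)*(-20)/17 = -1*20/17 = -20/17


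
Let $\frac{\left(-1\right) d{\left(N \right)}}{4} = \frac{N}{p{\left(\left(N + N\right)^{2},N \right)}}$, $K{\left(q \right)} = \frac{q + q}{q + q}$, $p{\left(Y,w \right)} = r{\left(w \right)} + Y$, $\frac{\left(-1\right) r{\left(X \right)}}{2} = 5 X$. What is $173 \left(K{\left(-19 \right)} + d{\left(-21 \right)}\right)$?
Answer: $\frac{8477}{47} \approx 180.36$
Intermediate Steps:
$r{\left(X \right)} = - 10 X$ ($r{\left(X \right)} = - 2 \cdot 5 X = - 10 X$)
$p{\left(Y,w \right)} = Y - 10 w$ ($p{\left(Y,w \right)} = - 10 w + Y = Y - 10 w$)
$K{\left(q \right)} = 1$ ($K{\left(q \right)} = \frac{2 q}{2 q} = 2 q \frac{1}{2 q} = 1$)
$d{\left(N \right)} = - \frac{4 N}{- 10 N + 4 N^{2}}$ ($d{\left(N \right)} = - 4 \frac{N}{\left(N + N\right)^{2} - 10 N} = - 4 \frac{N}{\left(2 N\right)^{2} - 10 N} = - 4 \frac{N}{4 N^{2} - 10 N} = - 4 \frac{N}{- 10 N + 4 N^{2}} = - \frac{4 N}{- 10 N + 4 N^{2}}$)
$173 \left(K{\left(-19 \right)} + d{\left(-21 \right)}\right) = 173 \left(1 - \frac{2}{-5 + 2 \left(-21\right)}\right) = 173 \left(1 - \frac{2}{-5 - 42}\right) = 173 \left(1 - \frac{2}{-47}\right) = 173 \left(1 - - \frac{2}{47}\right) = 173 \left(1 + \frac{2}{47}\right) = 173 \cdot \frac{49}{47} = \frac{8477}{47}$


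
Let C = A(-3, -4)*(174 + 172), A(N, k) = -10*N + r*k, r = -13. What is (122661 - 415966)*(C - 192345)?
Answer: 48094100765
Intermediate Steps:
A(N, k) = -13*k - 10*N (A(N, k) = -10*N - 13*k = -13*k - 10*N)
C = 28372 (C = (-13*(-4) - 10*(-3))*(174 + 172) = (52 + 30)*346 = 82*346 = 28372)
(122661 - 415966)*(C - 192345) = (122661 - 415966)*(28372 - 192345) = -293305*(-163973) = 48094100765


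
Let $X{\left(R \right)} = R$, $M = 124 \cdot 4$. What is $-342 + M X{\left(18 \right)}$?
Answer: $8586$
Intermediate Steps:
$M = 496$
$-342 + M X{\left(18 \right)} = -342 + 496 \cdot 18 = -342 + 8928 = 8586$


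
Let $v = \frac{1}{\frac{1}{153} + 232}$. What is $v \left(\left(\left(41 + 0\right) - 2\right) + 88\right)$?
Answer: $\frac{19431}{35497} \approx 0.5474$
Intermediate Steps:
$v = \frac{153}{35497}$ ($v = \frac{1}{\frac{1}{153} + 232} = \frac{1}{\frac{35497}{153}} = \frac{153}{35497} \approx 0.0043102$)
$v \left(\left(\left(41 + 0\right) - 2\right) + 88\right) = \frac{153 \left(\left(\left(41 + 0\right) - 2\right) + 88\right)}{35497} = \frac{153 \left(\left(41 - 2\right) + 88\right)}{35497} = \frac{153 \left(39 + 88\right)}{35497} = \frac{153}{35497} \cdot 127 = \frac{19431}{35497}$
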